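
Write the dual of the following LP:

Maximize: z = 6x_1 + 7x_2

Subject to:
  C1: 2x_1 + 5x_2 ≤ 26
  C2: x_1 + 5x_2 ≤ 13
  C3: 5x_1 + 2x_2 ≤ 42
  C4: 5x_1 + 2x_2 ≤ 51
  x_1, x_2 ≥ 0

Primal max cᵀx s.t. Ax ≤ b, x ≥ 0  →  Dual min bᵀy s.t. Aᵀy ≥ c, y ≥ 0.

Minimize: z = 26y1 + 13y2 + 42y3 + 51y4

Subject to:
  2y1 + y2 + 5y3 + 5y4 ≥ 6
  5y1 + 5y2 + 2y3 + 2y4 ≥ 7
  y1, y2, y3, y4 ≥ 0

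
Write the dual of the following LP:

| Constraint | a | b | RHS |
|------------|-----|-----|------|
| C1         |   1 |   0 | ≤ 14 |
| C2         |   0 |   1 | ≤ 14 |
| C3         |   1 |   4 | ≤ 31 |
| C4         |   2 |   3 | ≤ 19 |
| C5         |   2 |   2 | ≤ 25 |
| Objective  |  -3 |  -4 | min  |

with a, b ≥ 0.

Primal min cᵀx s.t. Ax ≤ b, x ≥ 0  →  Dual max −bᵀy s.t. Aᵀy ≥ −c, y ≥ 0.

Maximize: z = -14y1 - 14y2 - 31y3 - 19y4 - 25y5

Subject to:
  y1 + y3 + 2y4 + 2y5 ≥ 3
  y2 + 4y3 + 3y4 + 2y5 ≥ 4
  y1, y2, y3, y4, y5 ≥ 0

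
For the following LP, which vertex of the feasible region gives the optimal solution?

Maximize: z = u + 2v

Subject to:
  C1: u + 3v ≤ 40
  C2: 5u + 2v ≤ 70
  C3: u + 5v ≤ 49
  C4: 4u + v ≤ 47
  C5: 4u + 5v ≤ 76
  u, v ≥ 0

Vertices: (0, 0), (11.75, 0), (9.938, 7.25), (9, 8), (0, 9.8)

Evaluate the objective at each vertex of the feasible region:
  z(0, 0) = 0
  z(11.75, 0) = 11.75
  z(9.938, 7.25) = 24.44
  z(9, 8) = 25  ←
  z(0, 9.8) = 19.6
The maximum is at u = 9, v = 8.

(9, 8)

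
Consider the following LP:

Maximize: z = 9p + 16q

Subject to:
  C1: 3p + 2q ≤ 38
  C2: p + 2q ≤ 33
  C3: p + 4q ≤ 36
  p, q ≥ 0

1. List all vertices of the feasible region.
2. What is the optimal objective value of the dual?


1. (0, 0), (12.67, 0), (8, 7), (0, 9)
2. 184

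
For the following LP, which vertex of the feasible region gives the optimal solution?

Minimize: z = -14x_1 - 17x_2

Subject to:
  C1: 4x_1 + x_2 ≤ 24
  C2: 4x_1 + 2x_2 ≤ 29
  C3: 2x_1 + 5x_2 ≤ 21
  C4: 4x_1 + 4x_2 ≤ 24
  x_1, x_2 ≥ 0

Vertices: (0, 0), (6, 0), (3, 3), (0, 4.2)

Evaluate the objective at each vertex of the feasible region:
  z(0, 0) = 0
  z(6, 0) = -84
  z(3, 3) = -93  ←
  z(0, 4.2) = -71.4
The minimum is at x_1 = 3, x_2 = 3.

(3, 3)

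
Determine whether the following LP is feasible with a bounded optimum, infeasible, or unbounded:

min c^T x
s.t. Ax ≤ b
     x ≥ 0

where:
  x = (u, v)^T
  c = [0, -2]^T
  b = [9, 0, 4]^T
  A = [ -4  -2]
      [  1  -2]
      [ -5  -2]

Unbounded (objective can decrease without bound)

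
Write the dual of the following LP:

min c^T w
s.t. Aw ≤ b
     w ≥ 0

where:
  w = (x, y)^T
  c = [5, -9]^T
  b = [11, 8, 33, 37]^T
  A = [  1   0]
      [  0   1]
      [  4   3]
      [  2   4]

Primal min cᵀx s.t. Ax ≤ b, x ≥ 0  →  Dual max −bᵀy s.t. Aᵀy ≥ −c, y ≥ 0.

Maximize: z = -11y1 - 8y2 - 33y3 - 37y4

Subject to:
  y1 + 4y3 + 2y4 ≥ -5
  y2 + 3y3 + 4y4 ≥ 9
  y1, y2, y3, y4 ≥ 0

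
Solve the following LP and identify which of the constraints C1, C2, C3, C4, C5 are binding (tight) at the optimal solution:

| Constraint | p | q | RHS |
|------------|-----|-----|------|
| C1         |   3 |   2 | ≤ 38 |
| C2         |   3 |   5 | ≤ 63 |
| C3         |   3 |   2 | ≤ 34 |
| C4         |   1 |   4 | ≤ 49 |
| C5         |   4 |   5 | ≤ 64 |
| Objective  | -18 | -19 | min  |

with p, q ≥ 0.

At p = 6, q = 8, compute slack b - a·x for each constraint:
  C1: 38 − 34 = 4  (slack)
  C2: 63 − 58 = 5  (slack)
  C3: 34 − 34 = 0  (binding)
  C4: 49 − 38 = 11  (slack)
  C5: 64 − 64 = 0  (binding)

Optimal: p = 6, q = 8
Binding: C3, C5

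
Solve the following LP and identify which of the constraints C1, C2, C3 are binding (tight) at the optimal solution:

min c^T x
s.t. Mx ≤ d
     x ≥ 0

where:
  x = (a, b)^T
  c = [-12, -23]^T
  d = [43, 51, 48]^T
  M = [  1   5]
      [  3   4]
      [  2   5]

At a = 9, b = 6, compute slack b - a·x for each constraint:
  C1: 43 − 39 = 4  (slack)
  C2: 51 − 51 = 0  (binding)
  C3: 48 − 48 = 0  (binding)

Optimal: a = 9, b = 6
Binding: C2, C3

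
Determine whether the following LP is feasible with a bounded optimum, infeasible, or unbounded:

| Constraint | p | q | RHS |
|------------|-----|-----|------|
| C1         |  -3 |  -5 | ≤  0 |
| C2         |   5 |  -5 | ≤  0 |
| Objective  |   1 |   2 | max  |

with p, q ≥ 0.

Unbounded (objective can increase without bound)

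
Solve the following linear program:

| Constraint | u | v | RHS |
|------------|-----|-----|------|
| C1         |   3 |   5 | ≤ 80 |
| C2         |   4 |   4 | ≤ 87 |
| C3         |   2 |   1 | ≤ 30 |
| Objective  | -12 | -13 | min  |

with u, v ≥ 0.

Evaluate the objective at each vertex of the feasible region:
  z(0, 0) = 0
  z(15, 0) = -180
  z(10, 10) = -250  ←
  z(0, 16) = -208
The minimum is at u = 10, v = 10.

u = 10, v = 10, z = -250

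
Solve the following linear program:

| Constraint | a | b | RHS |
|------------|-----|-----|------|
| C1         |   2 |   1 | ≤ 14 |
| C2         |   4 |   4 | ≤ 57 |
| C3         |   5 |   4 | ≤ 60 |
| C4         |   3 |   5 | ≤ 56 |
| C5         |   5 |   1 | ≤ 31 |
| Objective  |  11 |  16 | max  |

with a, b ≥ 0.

Evaluate the objective at each vertex of the feasible region:
  z(0, 0) = 0
  z(6.2, 0) = 68.2
  z(5.667, 2.667) = 105
  z(2, 10) = 182  ←
  z(0, 11.2) = 179.2
The maximum is at a = 2, b = 10.

a = 2, b = 10, z = 182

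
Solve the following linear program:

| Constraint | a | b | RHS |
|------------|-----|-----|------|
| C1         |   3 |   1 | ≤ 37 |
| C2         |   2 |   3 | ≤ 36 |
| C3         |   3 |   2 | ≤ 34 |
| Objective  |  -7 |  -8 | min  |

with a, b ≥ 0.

Evaluate the objective at each vertex of the feasible region:
  z(0, 0) = 0
  z(11.33, 0) = -79.33
  z(6, 8) = -106  ←
  z(0, 12) = -96
The minimum is at a = 6, b = 8.

a = 6, b = 8, z = -106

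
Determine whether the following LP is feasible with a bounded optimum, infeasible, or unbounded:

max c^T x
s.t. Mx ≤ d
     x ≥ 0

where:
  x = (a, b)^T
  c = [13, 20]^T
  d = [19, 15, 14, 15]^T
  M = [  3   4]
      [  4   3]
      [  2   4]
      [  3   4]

Feasible with a bounded optimal solution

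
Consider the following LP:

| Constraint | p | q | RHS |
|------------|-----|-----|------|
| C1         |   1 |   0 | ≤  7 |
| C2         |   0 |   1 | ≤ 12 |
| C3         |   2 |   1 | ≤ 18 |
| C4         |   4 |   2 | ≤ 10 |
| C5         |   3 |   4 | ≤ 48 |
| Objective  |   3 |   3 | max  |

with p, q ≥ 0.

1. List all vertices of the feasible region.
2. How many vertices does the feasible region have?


1. (0, 0), (2.5, 0), (0, 5)
2. 3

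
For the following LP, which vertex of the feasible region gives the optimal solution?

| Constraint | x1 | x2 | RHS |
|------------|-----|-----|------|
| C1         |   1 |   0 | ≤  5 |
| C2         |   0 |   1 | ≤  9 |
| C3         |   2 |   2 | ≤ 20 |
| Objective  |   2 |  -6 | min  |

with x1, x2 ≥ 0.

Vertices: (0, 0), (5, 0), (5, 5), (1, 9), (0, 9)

Evaluate the objective at each vertex of the feasible region:
  z(0, 0) = 0
  z(5, 0) = 10
  z(5, 5) = -20
  z(1, 9) = -52
  z(0, 9) = -54  ←
The minimum is at x1 = 0, x2 = 9.

(0, 9)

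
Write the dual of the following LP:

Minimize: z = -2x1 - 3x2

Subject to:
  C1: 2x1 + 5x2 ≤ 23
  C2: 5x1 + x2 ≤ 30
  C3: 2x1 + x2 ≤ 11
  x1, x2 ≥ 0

Primal min cᵀx s.t. Ax ≤ b, x ≥ 0  →  Dual max −bᵀy s.t. Aᵀy ≥ −c, y ≥ 0.

Maximize: z = -23y1 - 30y2 - 11y3

Subject to:
  2y1 + 5y2 + 2y3 ≥ 2
  5y1 + y2 + y3 ≥ 3
  y1, y2, y3 ≥ 0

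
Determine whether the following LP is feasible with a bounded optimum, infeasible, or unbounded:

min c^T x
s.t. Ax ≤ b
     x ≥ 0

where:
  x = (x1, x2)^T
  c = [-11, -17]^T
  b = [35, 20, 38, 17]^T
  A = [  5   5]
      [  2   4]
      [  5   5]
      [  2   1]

Feasible with a bounded optimal solution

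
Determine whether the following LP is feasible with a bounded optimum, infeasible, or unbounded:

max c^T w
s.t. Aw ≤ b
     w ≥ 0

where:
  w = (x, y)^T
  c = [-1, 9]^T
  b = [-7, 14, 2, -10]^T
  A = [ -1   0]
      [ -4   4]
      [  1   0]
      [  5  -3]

Infeasible (no feasible solution exists)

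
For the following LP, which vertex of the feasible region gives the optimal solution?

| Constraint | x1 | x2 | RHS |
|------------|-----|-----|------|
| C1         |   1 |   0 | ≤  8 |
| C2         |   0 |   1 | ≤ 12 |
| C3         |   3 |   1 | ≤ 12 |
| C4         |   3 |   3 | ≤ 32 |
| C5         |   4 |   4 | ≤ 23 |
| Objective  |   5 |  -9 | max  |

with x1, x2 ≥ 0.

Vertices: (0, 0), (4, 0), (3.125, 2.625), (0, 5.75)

Evaluate the objective at each vertex of the feasible region:
  z(0, 0) = 0
  z(4, 0) = 20  ←
  z(3.125, 2.625) = -8
  z(0, 5.75) = -51.75
The maximum is at x1 = 4, x2 = 0.

(4, 0)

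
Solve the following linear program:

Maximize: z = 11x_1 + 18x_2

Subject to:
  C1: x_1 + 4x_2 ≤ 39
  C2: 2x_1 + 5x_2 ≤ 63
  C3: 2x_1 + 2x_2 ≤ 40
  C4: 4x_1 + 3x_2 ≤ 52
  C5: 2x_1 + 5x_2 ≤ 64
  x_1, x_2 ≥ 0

Evaluate the objective at each vertex of the feasible region:
  z(0, 0) = 0
  z(13, 0) = 143
  z(7, 8) = 221  ←
  z(0, 9.75) = 175.5
The maximum is at x_1 = 7, x_2 = 8.

x_1 = 7, x_2 = 8, z = 221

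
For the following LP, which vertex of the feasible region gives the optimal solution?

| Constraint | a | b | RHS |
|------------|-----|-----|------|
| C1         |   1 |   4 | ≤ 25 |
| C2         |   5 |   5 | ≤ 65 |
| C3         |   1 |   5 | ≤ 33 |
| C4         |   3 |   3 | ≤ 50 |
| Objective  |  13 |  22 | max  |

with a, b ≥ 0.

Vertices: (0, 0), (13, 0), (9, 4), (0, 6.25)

Evaluate the objective at each vertex of the feasible region:
  z(0, 0) = 0
  z(13, 0) = 169
  z(9, 4) = 205  ←
  z(0, 6.25) = 137.5
The maximum is at a = 9, b = 4.

(9, 4)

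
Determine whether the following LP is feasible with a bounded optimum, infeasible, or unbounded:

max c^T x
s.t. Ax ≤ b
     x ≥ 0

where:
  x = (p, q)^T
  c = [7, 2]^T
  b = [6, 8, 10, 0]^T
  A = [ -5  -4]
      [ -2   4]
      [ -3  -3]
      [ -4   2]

Unbounded (objective can increase without bound)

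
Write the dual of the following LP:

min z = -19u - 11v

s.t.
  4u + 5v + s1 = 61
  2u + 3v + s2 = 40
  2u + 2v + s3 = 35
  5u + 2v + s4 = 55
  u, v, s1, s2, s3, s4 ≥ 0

Primal min cᵀx s.t. Ax ≤ b, x ≥ 0  →  Dual max −bᵀy s.t. Aᵀy ≥ −c, y ≥ 0.

Maximize: z = -61y1 - 40y2 - 35y3 - 55y4

Subject to:
  4y1 + 2y2 + 2y3 + 5y4 ≥ 19
  5y1 + 3y2 + 2y3 + 2y4 ≥ 11
  y1, y2, y3, y4 ≥ 0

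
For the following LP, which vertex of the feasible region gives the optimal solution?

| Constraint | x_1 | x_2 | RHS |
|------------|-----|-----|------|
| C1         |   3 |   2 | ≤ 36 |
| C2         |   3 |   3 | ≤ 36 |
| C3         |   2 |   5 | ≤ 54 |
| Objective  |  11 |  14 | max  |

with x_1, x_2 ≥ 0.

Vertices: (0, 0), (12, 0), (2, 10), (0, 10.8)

Evaluate the objective at each vertex of the feasible region:
  z(0, 0) = 0
  z(12, 0) = 132
  z(2, 10) = 162  ←
  z(0, 10.8) = 151.2
The maximum is at x_1 = 2, x_2 = 10.

(2, 10)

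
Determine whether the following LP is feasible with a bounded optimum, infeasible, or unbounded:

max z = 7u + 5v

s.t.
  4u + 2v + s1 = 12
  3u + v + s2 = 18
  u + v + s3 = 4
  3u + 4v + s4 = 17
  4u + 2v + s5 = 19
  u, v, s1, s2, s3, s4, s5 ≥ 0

Feasible with a bounded optimal solution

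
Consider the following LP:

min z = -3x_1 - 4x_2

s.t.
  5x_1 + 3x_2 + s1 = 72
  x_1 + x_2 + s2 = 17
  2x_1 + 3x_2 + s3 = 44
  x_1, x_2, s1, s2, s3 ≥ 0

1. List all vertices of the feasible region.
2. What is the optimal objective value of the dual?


1. (0, 0), (14.4, 0), (10.5, 6.5), (7, 10), (0, 14.67)
2. -61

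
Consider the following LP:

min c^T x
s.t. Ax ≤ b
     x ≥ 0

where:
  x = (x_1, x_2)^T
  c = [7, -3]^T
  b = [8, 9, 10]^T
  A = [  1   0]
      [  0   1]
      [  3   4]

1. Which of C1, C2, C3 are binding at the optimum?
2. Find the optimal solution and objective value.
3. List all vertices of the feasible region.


1. C3
2. x_1 = 0, x_2 = 2.5, z = -7.5
3. (0, 0), (3.333, 0), (0, 2.5)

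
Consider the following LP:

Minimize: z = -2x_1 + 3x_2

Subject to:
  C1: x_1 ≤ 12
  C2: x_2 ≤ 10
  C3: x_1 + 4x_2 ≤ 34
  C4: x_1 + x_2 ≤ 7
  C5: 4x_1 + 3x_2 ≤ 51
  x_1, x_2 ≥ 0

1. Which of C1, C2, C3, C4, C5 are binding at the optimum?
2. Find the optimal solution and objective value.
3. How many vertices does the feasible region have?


1. C4
2. x_1 = 7, x_2 = 0, z = -14
3. 3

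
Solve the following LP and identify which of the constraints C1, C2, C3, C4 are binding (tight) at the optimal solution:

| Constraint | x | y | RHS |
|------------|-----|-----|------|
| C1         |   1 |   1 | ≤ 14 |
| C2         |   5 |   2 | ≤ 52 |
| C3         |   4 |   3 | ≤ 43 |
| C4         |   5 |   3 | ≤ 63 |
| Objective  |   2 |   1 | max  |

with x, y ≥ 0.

At x = 10, y = 1, compute slack b - a·x for each constraint:
  C1: 14 − 11 = 3  (slack)
  C2: 52 − 52 = 0  (binding)
  C3: 43 − 43 = 0  (binding)
  C4: 63 − 53 = 10  (slack)

Optimal: x = 10, y = 1
Binding: C2, C3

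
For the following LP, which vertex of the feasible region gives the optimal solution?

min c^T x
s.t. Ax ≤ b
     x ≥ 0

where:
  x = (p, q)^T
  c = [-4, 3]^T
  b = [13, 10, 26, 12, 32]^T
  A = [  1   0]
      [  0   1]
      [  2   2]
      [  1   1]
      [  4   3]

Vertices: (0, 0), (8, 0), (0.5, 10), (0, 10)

Evaluate the objective at each vertex of the feasible region:
  z(0, 0) = 0
  z(8, 0) = -32  ←
  z(0.5, 10) = 28
  z(0, 10) = 30
The minimum is at p = 8, q = 0.

(8, 0)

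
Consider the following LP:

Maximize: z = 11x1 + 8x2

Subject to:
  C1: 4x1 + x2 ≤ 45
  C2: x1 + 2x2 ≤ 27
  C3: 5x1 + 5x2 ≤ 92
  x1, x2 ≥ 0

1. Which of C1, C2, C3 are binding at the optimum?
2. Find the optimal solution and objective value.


1. C1, C2
2. x1 = 9, x2 = 9, z = 171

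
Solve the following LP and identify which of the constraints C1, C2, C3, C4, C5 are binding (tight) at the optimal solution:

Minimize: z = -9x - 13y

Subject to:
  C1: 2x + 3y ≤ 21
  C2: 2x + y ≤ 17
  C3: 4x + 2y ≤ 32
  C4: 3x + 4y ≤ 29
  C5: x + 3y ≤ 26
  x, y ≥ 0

At x = 3, y = 5, compute slack b - a·x for each constraint:
  C1: 21 − 21 = 0  (binding)
  C2: 17 − 11 = 6  (slack)
  C3: 32 − 22 = 10  (slack)
  C4: 29 − 29 = 0  (binding)
  C5: 26 − 18 = 8  (slack)

Optimal: x = 3, y = 5
Binding: C1, C4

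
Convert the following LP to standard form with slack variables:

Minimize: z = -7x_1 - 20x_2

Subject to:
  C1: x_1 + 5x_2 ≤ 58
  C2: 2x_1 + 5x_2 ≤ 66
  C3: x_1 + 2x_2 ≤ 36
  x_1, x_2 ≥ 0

min z = -7x_1 - 20x_2

s.t.
  x_1 + 5x_2 + s1 = 58
  2x_1 + 5x_2 + s2 = 66
  x_1 + 2x_2 + s3 = 36
  x_1, x_2, s1, s2, s3 ≥ 0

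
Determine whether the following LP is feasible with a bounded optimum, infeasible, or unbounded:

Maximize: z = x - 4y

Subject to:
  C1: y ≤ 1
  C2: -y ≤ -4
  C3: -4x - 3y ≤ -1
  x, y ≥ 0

Infeasible (no feasible solution exists)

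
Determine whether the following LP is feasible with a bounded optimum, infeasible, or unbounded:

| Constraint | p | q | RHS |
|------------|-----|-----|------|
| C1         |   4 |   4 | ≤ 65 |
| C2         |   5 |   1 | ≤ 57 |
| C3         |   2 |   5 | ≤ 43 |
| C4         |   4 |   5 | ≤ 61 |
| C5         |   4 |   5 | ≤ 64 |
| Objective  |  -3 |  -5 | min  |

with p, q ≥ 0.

Feasible with a bounded optimal solution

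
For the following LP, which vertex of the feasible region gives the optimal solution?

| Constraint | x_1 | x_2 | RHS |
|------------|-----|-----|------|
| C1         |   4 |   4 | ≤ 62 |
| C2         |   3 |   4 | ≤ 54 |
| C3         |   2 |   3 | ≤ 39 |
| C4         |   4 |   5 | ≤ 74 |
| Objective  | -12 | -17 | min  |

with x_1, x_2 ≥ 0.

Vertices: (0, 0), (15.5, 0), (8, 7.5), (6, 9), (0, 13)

Evaluate the objective at each vertex of the feasible region:
  z(0, 0) = 0
  z(15.5, 0) = -186
  z(8, 7.5) = -223.5
  z(6, 9) = -225  ←
  z(0, 13) = -221
The minimum is at x_1 = 6, x_2 = 9.

(6, 9)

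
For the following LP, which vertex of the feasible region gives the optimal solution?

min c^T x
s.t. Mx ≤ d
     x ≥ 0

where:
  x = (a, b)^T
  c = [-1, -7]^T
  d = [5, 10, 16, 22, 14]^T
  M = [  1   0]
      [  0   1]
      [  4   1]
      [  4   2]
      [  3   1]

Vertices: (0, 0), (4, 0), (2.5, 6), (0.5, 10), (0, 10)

Evaluate the objective at each vertex of the feasible region:
  z(0, 0) = 0
  z(4, 0) = -4
  z(2.5, 6) = -44.5
  z(0.5, 10) = -70.5  ←
  z(0, 10) = -70
The minimum is at a = 0.5, b = 10.

(0.5, 10)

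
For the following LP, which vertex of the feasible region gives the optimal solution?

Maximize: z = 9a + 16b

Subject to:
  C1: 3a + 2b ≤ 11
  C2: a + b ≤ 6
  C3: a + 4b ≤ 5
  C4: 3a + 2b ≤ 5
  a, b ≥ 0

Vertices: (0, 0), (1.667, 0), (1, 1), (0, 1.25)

Evaluate the objective at each vertex of the feasible region:
  z(0, 0) = 0
  z(1.667, 0) = 15
  z(1, 1) = 25  ←
  z(0, 1.25) = 20
The maximum is at a = 1, b = 1.

(1, 1)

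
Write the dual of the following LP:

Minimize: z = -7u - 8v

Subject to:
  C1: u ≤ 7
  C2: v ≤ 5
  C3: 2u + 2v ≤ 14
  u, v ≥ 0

Primal min cᵀx s.t. Ax ≤ b, x ≥ 0  →  Dual max −bᵀy s.t. Aᵀy ≥ −c, y ≥ 0.

Maximize: z = -7y1 - 5y2 - 14y3

Subject to:
  y1 + 2y3 ≥ 7
  y2 + 2y3 ≥ 8
  y1, y2, y3 ≥ 0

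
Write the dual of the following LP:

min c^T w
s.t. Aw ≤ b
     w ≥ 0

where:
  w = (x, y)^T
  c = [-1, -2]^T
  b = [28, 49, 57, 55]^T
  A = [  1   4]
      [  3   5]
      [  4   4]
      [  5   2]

Primal min cᵀx s.t. Ax ≤ b, x ≥ 0  →  Dual max −bᵀy s.t. Aᵀy ≥ −c, y ≥ 0.

Maximize: z = -28y1 - 49y2 - 57y3 - 55y4

Subject to:
  y1 + 3y2 + 4y3 + 5y4 ≥ 1
  4y1 + 5y2 + 4y3 + 2y4 ≥ 2
  y1, y2, y3, y4 ≥ 0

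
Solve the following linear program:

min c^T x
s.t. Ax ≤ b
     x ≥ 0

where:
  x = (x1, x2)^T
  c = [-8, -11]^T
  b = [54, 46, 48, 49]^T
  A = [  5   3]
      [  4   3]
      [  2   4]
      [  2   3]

Evaluate the objective at each vertex of the feasible region:
  z(0, 0) = 0
  z(10.8, 0) = -86.4
  z(8, 4.667) = -115.3
  z(4, 10) = -142  ←
  z(0, 12) = -132
The minimum is at x1 = 4, x2 = 10.

x1 = 4, x2 = 10, z = -142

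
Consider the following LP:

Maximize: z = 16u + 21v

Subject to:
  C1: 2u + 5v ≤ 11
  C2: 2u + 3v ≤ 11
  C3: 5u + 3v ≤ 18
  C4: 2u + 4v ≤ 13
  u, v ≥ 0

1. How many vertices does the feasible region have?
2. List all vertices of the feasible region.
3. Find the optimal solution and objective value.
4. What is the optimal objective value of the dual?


1. 4
2. (0, 0), (3.6, 0), (3, 1), (0, 2.2)
3. u = 3, v = 1, z = 69
4. 69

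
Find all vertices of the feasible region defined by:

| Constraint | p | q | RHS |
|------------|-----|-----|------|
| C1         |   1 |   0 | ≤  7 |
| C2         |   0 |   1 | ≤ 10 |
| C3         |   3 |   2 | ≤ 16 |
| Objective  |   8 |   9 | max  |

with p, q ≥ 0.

(0, 0), (5.333, 0), (0, 8)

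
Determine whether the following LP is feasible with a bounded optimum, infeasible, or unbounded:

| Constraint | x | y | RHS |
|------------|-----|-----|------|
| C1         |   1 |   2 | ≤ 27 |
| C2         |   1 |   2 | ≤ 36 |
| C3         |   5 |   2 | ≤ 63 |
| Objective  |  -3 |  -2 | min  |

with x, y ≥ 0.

Feasible with a bounded optimal solution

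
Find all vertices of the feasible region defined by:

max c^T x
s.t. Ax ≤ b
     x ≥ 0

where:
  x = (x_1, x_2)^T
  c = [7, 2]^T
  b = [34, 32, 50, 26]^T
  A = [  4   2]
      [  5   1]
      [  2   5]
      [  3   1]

(0, 0), (6.4, 0), (5, 7), (4.375, 8.25), (0, 10)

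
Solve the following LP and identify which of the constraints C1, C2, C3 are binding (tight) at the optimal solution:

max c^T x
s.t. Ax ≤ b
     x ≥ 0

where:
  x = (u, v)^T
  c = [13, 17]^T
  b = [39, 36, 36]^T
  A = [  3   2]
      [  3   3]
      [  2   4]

At u = 6, v = 6, compute slack b - a·x for each constraint:
  C1: 39 − 30 = 9  (slack)
  C2: 36 − 36 = 0  (binding)
  C3: 36 − 36 = 0  (binding)

Optimal: u = 6, v = 6
Binding: C2, C3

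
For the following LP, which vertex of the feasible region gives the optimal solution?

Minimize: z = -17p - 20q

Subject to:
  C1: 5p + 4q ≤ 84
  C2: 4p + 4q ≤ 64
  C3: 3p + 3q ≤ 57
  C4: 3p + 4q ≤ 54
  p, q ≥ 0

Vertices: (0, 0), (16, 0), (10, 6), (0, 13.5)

Evaluate the objective at each vertex of the feasible region:
  z(0, 0) = 0
  z(16, 0) = -272
  z(10, 6) = -290  ←
  z(0, 13.5) = -270
The minimum is at p = 10, q = 6.

(10, 6)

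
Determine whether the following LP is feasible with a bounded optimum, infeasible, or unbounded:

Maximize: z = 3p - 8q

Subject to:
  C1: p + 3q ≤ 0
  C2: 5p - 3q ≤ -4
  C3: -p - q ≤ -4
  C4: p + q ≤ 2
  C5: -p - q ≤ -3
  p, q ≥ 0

Infeasible (no feasible solution exists)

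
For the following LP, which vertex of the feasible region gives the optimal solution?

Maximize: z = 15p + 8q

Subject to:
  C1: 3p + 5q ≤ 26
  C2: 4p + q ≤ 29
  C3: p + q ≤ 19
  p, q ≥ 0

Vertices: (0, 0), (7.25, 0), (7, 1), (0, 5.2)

Evaluate the objective at each vertex of the feasible region:
  z(0, 0) = 0
  z(7.25, 0) = 108.8
  z(7, 1) = 113  ←
  z(0, 5.2) = 41.6
The maximum is at p = 7, q = 1.

(7, 1)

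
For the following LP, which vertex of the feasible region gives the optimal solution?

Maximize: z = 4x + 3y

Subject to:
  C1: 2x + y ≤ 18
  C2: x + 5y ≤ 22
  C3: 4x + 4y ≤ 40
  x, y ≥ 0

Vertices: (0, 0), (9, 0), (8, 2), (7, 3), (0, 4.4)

Evaluate the objective at each vertex of the feasible region:
  z(0, 0) = 0
  z(9, 0) = 36
  z(8, 2) = 38  ←
  z(7, 3) = 37
  z(0, 4.4) = 13.2
The maximum is at x = 8, y = 2.

(8, 2)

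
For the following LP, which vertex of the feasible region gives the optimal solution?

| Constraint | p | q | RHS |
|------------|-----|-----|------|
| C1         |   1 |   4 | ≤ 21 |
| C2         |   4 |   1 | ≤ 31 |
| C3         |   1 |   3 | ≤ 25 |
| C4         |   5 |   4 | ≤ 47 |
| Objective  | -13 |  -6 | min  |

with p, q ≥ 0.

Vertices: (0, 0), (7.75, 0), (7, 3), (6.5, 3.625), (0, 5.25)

Evaluate the objective at each vertex of the feasible region:
  z(0, 0) = 0
  z(7.75, 0) = -100.8
  z(7, 3) = -109  ←
  z(6.5, 3.625) = -106.2
  z(0, 5.25) = -31.5
The minimum is at p = 7, q = 3.

(7, 3)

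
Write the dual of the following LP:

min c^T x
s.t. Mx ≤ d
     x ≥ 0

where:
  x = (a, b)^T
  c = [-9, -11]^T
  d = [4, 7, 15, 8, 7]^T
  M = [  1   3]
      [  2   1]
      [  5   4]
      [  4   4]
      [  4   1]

Primal min cᵀx s.t. Ax ≤ b, x ≥ 0  →  Dual max −bᵀy s.t. Aᵀy ≥ −c, y ≥ 0.

Maximize: z = -4y1 - 7y2 - 15y3 - 8y4 - 7y5

Subject to:
  y1 + 2y2 + 5y3 + 4y4 + 4y5 ≥ 9
  3y1 + y2 + 4y3 + 4y4 + y5 ≥ 11
  y1, y2, y3, y4, y5 ≥ 0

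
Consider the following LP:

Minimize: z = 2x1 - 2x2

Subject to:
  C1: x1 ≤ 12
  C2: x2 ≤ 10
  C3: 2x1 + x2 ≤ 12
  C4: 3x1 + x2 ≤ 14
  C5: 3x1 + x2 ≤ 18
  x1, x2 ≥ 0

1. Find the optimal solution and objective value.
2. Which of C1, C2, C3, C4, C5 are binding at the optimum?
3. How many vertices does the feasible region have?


1. x1 = 0, x2 = 10, z = -20
2. C2
3. 5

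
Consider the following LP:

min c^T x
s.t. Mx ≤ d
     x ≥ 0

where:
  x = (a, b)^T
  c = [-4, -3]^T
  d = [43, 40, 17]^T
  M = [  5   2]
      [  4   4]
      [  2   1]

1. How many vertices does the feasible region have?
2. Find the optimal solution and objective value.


1. 4
2. a = 7, b = 3, z = -37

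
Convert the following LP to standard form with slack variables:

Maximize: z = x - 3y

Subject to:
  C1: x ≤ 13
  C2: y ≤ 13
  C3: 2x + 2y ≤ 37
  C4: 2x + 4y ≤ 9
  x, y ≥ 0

max z = x - 3y

s.t.
  x + s1 = 13
  y + s2 = 13
  2x + 2y + s3 = 37
  2x + 4y + s4 = 9
  x, y, s1, s2, s3, s4 ≥ 0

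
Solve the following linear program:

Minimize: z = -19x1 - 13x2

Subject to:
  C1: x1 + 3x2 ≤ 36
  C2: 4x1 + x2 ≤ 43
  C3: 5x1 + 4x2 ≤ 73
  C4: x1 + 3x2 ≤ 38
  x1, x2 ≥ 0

Evaluate the objective at each vertex of the feasible region:
  z(0, 0) = 0
  z(10.75, 0) = -204.2
  z(9, 7) = -262  ←
  z(6.818, 9.727) = -256
  z(0, 12) = -156
The minimum is at x1 = 9, x2 = 7.

x1 = 9, x2 = 7, z = -262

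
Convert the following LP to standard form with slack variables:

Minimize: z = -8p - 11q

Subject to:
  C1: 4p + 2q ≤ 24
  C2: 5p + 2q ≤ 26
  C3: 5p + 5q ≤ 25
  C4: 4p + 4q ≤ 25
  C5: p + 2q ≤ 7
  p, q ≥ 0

min z = -8p - 11q

s.t.
  4p + 2q + s1 = 24
  5p + 2q + s2 = 26
  5p + 5q + s3 = 25
  4p + 4q + s4 = 25
  p + 2q + s5 = 7
  p, q, s1, s2, s3, s4, s5 ≥ 0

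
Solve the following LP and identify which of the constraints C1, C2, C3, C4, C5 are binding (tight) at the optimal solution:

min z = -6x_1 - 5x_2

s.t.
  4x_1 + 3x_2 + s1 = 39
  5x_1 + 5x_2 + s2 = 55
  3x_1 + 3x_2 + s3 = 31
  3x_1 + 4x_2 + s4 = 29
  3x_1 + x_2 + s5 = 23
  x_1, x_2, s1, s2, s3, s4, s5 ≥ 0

At x_1 = 7, x_2 = 2, compute slack b - a·x for each constraint:
  C1: 39 − 34 = 5  (slack)
  C2: 55 − 45 = 10  (slack)
  C3: 31 − 27 = 4  (slack)
  C4: 29 − 29 = 0  (binding)
  C5: 23 − 23 = 0  (binding)

Optimal: x_1 = 7, x_2 = 2
Binding: C4, C5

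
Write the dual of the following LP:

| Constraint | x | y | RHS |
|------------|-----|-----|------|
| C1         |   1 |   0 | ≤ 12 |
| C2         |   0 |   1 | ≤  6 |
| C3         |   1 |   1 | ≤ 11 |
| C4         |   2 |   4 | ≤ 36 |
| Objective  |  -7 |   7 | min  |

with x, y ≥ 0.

Primal min cᵀx s.t. Ax ≤ b, x ≥ 0  →  Dual max −bᵀy s.t. Aᵀy ≥ −c, y ≥ 0.

Maximize: z = -12y1 - 6y2 - 11y3 - 36y4

Subject to:
  y1 + y3 + 2y4 ≥ 7
  y2 + y3 + 4y4 ≥ -7
  y1, y2, y3, y4 ≥ 0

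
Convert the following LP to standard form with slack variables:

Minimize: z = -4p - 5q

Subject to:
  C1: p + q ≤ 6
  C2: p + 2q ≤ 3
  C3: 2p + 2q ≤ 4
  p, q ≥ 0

min z = -4p - 5q

s.t.
  p + q + s1 = 6
  p + 2q + s2 = 3
  2p + 2q + s3 = 4
  p, q, s1, s2, s3 ≥ 0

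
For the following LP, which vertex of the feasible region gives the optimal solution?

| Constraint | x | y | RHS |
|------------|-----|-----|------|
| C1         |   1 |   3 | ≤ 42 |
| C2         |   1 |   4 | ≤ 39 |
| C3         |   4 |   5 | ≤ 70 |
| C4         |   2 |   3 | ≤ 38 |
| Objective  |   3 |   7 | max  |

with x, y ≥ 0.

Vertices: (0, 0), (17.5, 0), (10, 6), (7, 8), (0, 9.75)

Evaluate the objective at each vertex of the feasible region:
  z(0, 0) = 0
  z(17.5, 0) = 52.5
  z(10, 6) = 72
  z(7, 8) = 77  ←
  z(0, 9.75) = 68.25
The maximum is at x = 7, y = 8.

(7, 8)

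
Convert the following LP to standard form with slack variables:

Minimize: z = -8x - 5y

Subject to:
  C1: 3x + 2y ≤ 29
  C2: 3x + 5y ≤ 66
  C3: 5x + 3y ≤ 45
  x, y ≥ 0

min z = -8x - 5y

s.t.
  3x + 2y + s1 = 29
  3x + 5y + s2 = 66
  5x + 3y + s3 = 45
  x, y, s1, s2, s3 ≥ 0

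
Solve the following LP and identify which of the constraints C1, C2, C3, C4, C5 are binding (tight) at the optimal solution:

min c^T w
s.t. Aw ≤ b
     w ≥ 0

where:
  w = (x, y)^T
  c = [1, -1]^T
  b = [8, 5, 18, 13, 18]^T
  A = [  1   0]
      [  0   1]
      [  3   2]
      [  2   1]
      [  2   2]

At x = 0, y = 5, compute slack b - a·x for each constraint:
  C1: 8 − 0 = 8  (slack)
  C2: 5 − 5 = 0  (binding)
  C3: 18 − 10 = 8  (slack)
  C4: 13 − 5 = 8  (slack)
  C5: 18 − 10 = 8  (slack)

Optimal: x = 0, y = 5
Binding: C2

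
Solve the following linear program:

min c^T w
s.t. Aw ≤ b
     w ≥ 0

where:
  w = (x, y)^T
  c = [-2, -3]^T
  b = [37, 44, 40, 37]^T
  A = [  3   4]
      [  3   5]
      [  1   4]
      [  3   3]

Evaluate the objective at each vertex of the feasible region:
  z(0, 0) = 0
  z(12.33, 0) = -24.67
  z(3, 7) = -27  ←
  z(0, 8.8) = -26.4
The minimum is at x = 3, y = 7.

x = 3, y = 7, z = -27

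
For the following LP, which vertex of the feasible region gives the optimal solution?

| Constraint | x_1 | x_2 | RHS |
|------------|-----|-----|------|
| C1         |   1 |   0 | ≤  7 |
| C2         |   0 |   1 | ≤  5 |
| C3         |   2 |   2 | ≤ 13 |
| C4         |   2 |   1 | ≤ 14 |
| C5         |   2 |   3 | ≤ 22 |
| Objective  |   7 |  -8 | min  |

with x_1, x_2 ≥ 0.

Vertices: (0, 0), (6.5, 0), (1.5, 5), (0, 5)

Evaluate the objective at each vertex of the feasible region:
  z(0, 0) = 0
  z(6.5, 0) = 45.5
  z(1.5, 5) = -29.5
  z(0, 5) = -40  ←
The minimum is at x_1 = 0, x_2 = 5.

(0, 5)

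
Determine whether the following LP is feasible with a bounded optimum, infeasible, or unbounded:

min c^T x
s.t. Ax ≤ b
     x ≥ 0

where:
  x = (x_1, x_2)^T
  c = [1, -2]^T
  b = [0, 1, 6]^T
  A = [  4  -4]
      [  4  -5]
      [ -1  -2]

Unbounded (objective can decrease without bound)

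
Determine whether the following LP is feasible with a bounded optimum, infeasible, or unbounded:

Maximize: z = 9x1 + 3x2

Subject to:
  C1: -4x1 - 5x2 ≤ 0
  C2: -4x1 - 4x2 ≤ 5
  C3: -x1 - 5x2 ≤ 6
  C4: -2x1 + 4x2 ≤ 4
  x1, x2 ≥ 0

Unbounded (objective can increase without bound)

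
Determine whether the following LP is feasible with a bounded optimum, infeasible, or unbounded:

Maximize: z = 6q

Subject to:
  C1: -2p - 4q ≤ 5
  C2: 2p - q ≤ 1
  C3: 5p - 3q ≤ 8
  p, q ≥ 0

Unbounded (objective can increase without bound)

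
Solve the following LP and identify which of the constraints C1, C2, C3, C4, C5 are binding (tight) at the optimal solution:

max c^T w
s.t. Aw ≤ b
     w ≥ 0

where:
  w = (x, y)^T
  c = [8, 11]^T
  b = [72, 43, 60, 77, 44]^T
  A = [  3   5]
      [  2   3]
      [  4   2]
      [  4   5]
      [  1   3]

At x = 8, y = 9, compute slack b - a·x for each constraint:
  C1: 72 − 69 = 3  (slack)
  C2: 43 − 43 = 0  (binding)
  C3: 60 − 50 = 10  (slack)
  C4: 77 − 77 = 0  (binding)
  C5: 44 − 35 = 9  (slack)

Optimal: x = 8, y = 9
Binding: C2, C4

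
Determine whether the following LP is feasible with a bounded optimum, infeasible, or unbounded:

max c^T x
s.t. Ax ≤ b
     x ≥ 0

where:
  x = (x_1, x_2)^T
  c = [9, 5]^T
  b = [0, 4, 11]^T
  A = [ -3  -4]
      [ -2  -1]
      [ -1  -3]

Unbounded (objective can increase without bound)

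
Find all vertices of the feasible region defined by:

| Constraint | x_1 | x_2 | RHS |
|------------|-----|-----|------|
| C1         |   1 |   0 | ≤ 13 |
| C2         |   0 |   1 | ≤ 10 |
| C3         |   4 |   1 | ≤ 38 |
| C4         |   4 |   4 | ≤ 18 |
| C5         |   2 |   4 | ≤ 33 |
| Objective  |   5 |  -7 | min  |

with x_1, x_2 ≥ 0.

(0, 0), (4.5, 0), (0, 4.5)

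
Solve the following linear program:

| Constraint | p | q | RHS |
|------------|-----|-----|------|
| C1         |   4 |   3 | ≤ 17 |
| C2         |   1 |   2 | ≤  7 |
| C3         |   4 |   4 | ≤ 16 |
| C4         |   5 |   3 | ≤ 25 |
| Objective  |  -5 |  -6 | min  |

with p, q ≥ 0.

Evaluate the objective at each vertex of the feasible region:
  z(0, 0) = 0
  z(4, 0) = -20
  z(1, 3) = -23  ←
  z(0, 3.5) = -21
The minimum is at p = 1, q = 3.

p = 1, q = 3, z = -23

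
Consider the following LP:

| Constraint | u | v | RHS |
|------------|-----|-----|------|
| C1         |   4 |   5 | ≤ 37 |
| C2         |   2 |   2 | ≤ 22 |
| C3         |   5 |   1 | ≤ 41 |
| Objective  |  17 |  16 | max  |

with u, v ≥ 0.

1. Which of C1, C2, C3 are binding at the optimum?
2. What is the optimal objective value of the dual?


1. C1, C3
2. 152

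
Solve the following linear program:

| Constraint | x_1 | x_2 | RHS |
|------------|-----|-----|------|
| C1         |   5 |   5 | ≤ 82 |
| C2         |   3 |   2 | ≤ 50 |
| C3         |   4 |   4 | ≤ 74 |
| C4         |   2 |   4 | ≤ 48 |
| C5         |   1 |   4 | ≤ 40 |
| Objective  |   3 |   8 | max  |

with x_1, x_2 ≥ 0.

Evaluate the objective at each vertex of the feasible region:
  z(0, 0) = 0
  z(16.4, 0) = 49.2
  z(8.8, 7.6) = 87.2
  z(8, 8) = 88  ←
  z(0, 10) = 80
The maximum is at x_1 = 8, x_2 = 8.

x_1 = 8, x_2 = 8, z = 88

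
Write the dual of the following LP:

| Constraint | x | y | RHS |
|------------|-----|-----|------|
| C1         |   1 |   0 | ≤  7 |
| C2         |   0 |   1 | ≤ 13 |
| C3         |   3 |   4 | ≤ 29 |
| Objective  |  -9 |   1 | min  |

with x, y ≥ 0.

Primal min cᵀx s.t. Ax ≤ b, x ≥ 0  →  Dual max −bᵀy s.t. Aᵀy ≥ −c, y ≥ 0.

Maximize: z = -7y1 - 13y2 - 29y3

Subject to:
  y1 + 3y3 ≥ 9
  y2 + 4y3 ≥ -1
  y1, y2, y3 ≥ 0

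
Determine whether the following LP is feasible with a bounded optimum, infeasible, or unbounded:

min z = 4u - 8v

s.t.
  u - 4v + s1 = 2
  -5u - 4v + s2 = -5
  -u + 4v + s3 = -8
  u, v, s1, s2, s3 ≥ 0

Infeasible (no feasible solution exists)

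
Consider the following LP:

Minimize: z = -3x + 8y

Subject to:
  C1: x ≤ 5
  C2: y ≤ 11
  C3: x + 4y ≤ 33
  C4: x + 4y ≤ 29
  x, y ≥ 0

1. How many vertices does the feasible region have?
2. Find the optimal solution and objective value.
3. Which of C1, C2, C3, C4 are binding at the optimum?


1. 4
2. x = 5, y = 0, z = -15
3. C1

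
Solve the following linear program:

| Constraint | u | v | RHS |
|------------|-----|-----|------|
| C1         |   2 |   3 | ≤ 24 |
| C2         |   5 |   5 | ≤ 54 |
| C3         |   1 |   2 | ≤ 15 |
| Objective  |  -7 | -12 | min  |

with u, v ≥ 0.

Evaluate the objective at each vertex of the feasible region:
  z(0, 0) = 0
  z(10.8, 0) = -75.6
  z(8.4, 2.4) = -87.6
  z(3, 6) = -93  ←
  z(0, 7.5) = -90
The minimum is at u = 3, v = 6.

u = 3, v = 6, z = -93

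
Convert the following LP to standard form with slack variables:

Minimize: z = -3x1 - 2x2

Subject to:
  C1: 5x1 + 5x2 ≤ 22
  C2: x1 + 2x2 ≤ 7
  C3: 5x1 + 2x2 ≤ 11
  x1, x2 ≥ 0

min z = -3x1 - 2x2

s.t.
  5x1 + 5x2 + s1 = 22
  x1 + 2x2 + s2 = 7
  5x1 + 2x2 + s3 = 11
  x1, x2, s1, s2, s3 ≥ 0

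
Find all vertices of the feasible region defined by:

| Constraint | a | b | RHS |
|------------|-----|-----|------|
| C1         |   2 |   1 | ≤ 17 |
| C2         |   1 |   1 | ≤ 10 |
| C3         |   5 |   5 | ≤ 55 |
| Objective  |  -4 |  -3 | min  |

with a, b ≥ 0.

(0, 0), (8.5, 0), (7, 3), (0, 10)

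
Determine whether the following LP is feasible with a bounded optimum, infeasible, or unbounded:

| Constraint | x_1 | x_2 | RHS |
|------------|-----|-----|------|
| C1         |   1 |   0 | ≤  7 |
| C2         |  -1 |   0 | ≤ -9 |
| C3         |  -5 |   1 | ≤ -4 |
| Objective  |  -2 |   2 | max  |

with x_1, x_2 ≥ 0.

Infeasible (no feasible solution exists)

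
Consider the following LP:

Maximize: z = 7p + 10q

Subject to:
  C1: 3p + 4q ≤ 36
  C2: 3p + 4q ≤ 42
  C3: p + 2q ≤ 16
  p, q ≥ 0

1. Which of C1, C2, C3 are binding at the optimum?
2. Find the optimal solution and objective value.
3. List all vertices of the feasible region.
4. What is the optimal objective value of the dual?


1. C1, C3
2. p = 4, q = 6, z = 88
3. (0, 0), (12, 0), (4, 6), (0, 8)
4. 88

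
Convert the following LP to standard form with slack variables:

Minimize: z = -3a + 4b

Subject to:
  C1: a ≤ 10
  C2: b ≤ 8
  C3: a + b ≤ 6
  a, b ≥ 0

min z = -3a + 4b

s.t.
  a + s1 = 10
  b + s2 = 8
  a + b + s3 = 6
  a, b, s1, s2, s3 ≥ 0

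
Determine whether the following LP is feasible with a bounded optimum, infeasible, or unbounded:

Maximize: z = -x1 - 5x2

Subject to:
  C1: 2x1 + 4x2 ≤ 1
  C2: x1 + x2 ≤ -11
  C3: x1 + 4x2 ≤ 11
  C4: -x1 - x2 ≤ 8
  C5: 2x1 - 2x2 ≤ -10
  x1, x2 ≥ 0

Infeasible (no feasible solution exists)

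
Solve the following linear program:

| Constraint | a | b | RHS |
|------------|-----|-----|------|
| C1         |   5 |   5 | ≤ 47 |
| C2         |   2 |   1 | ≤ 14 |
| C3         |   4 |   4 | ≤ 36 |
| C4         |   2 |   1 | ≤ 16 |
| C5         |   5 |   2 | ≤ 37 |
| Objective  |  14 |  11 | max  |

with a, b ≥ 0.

Evaluate the objective at each vertex of the feasible region:
  z(0, 0) = 0
  z(7, 0) = 98
  z(5, 4) = 114  ←
  z(0, 9) = 99
The maximum is at a = 5, b = 4.

a = 5, b = 4, z = 114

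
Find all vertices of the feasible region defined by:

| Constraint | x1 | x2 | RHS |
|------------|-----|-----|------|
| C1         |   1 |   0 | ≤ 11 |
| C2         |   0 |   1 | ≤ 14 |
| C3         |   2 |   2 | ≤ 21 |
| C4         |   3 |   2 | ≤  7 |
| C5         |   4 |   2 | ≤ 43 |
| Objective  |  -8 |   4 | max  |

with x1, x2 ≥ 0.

(0, 0), (2.333, 0), (0, 3.5)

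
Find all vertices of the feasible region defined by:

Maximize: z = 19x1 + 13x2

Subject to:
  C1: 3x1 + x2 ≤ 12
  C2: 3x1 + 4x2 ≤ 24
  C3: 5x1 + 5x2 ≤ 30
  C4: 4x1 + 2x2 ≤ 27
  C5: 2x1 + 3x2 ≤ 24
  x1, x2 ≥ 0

(0, 0), (4, 0), (3, 3), (0, 6)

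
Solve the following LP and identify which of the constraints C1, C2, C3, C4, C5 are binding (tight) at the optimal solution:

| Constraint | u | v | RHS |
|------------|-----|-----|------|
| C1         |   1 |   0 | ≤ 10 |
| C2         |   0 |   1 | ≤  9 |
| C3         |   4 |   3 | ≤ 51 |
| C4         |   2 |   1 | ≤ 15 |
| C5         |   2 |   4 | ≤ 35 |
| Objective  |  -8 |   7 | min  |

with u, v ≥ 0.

At u = 7.5, v = 0, compute slack b - a·x for each constraint:
  C1: 10 − 7.5 = 2.5  (slack)
  C2: 9 − 0 = 9  (slack)
  C3: 51 − 30 = 21  (slack)
  C4: 15 − 15 = 0  (binding)
  C5: 35 − 15 = 20  (slack)

Optimal: u = 7.5, v = 0
Binding: C4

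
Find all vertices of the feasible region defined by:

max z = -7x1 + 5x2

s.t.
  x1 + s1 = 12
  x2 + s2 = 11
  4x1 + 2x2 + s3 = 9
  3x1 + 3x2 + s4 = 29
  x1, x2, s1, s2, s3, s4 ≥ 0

(0, 0), (2.25, 0), (0, 4.5)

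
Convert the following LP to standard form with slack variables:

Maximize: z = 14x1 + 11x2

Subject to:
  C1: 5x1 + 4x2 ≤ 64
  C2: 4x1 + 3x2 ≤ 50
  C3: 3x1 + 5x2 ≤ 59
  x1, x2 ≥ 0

max z = 14x1 + 11x2

s.t.
  5x1 + 4x2 + s1 = 64
  4x1 + 3x2 + s2 = 50
  3x1 + 5x2 + s3 = 59
  x1, x2, s1, s2, s3 ≥ 0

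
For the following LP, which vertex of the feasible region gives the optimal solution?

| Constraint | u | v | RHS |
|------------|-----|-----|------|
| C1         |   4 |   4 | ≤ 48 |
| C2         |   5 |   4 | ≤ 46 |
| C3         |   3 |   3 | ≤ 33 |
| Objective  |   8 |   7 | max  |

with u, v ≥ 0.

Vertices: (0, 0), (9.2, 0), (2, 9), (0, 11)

Evaluate the objective at each vertex of the feasible region:
  z(0, 0) = 0
  z(9.2, 0) = 73.6
  z(2, 9) = 79  ←
  z(0, 11) = 77
The maximum is at u = 2, v = 9.

(2, 9)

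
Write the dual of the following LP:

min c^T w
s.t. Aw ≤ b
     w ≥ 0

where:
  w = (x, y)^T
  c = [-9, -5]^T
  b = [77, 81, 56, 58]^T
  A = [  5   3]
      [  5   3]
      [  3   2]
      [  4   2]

Primal min cᵀx s.t. Ax ≤ b, x ≥ 0  →  Dual max −bᵀy s.t. Aᵀy ≥ −c, y ≥ 0.

Maximize: z = -77y1 - 81y2 - 56y3 - 58y4

Subject to:
  5y1 + 5y2 + 3y3 + 4y4 ≥ 9
  3y1 + 3y2 + 2y3 + 2y4 ≥ 5
  y1, y2, y3, y4 ≥ 0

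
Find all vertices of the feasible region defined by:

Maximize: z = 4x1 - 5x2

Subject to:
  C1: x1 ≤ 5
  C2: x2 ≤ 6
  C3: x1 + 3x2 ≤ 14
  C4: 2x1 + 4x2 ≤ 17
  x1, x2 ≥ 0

(0, 0), (5, 0), (5, 1.75), (0, 4.25)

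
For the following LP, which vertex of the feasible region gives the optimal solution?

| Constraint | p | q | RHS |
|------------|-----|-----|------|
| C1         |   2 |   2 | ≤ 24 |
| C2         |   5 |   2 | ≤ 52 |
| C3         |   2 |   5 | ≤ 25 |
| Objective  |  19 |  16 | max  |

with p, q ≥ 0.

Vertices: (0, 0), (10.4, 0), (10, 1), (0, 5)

Evaluate the objective at each vertex of the feasible region:
  z(0, 0) = 0
  z(10.4, 0) = 197.6
  z(10, 1) = 206  ←
  z(0, 5) = 80
The maximum is at p = 10, q = 1.

(10, 1)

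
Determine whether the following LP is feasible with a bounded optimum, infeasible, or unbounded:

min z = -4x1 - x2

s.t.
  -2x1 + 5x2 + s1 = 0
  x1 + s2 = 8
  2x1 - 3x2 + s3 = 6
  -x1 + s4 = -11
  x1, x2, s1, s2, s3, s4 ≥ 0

Infeasible (no feasible solution exists)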